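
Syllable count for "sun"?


Word: "sun"
Syllable breakdown: sun
Counting: 1 part
= 1 syllable


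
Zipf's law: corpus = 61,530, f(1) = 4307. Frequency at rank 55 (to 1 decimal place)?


Zipf's law: f(r) = f(1) / r
f(1) = 4307
f(55) = 4307 / 55
= 78.3 occurrences


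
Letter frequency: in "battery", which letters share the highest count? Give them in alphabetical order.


Word: "battery"
Letter counts:
  'a': 1
  'b': 1
  'e': 1
  'r': 1
  't': 2
  'y': 1
Maximum count = 2
Most frequent = 't' (2 times each)


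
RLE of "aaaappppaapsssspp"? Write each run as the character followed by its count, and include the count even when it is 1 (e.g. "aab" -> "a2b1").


String: "aaaappppaapsssspp"
Scanning for consecutive runs:
  'a' x 4
  'p' x 4
  'a' x 2
  'p' x 1
  's' x 4
  'p' x 2
RLE = "a4p4a2p1s4p2"


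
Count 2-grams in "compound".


Word: "compound" (length 8)
Number of 2-grams = length - 2 + 1 = 8 - 2 + 1
= 7


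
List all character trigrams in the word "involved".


Word: "involved" (length 8)
Number of trigrams = 8 - 3 + 1 = 6
  Position 0: "inv"
  Position 1: "nvo"
  Position 2: "vol"
  Position 3: "olv"
  Position 4: "lve"
  Position 5: "ved"
Trigrams = "inv", "nvo", "vol", "olv", "lve", "ved"


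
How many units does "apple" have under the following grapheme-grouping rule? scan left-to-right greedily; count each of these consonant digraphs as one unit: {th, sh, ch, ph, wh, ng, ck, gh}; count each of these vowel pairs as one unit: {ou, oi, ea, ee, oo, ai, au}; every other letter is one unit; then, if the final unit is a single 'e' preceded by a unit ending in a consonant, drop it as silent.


Word: "apple" (5 letters)
Left-to-right scan:
  1. 'a' (letter)
  2. 'p' (letter)
  3. 'p' (letter)
  4. 'l' (letter)
  5. 'e' (letter)
Units from scan: 5
Final unit is 'e' after a consonant -> drop as silent (-1)
Sound units = 4 units


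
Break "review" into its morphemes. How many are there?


Word: "review"
Morphemes: re- / view
Each morpheme carries meaning
= 2 morphemes


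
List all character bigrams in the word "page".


Word: "page" (length 4)
Number of bigrams = 4 - 2 + 1 = 3
  Position 0: "pa"
  Position 1: "ag"
  Position 2: "ge"
Bigrams = "pa", "ag", "ge"


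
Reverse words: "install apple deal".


Original: "install apple deal"
Words (1..n): install | apple | deal
Reversed (n..1): deal | apple | install
Result = "deal apple install"


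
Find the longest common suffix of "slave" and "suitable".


Word 1: "slave"
Word 2: "suitable"
Comparing from end:
  Pos -1: 'e' == 'e'
  Pos -2: 'v' != 'l' (stop)
LCS = "e" (length 1)


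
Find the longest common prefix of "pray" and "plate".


Word 1: "pray"
Word 2: "plate"
Comparing from start:
  Pos 0: 'p' == 'p'
  Pos 1: 'r' != 'l' (stop)
LCP = "p" (length 1)


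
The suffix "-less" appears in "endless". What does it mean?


Suffix: -less
Example: endless = end + -less
Meaning = without


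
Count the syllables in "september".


Word: "september"
Syllable breakdown: sep · tem · ber
Counting: 3 parts
= 3 syllables


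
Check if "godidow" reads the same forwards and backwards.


Word: "godidow"
Reversed: "wodidog"
Forward == Backward? godidow != wodidog
Palindrome = No


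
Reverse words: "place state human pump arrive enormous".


Original: "place state human pump arrive enormous"
Words (1..n): place | state | human | pump | arrive | enormous
Reversed (n..1): enormous | arrive | pump | human | state | place
Result = "enormous arrive pump human state place"


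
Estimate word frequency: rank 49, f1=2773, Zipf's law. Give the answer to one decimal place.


Zipf's law: f(r) = f(1) / r
f(1) = 2773
f(49) = 2773 / 49
= 56.6 occurrences


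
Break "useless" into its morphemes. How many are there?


Word: "useless"
Morphemes: use / -less
Each morpheme carries meaning
= 2 morphemes


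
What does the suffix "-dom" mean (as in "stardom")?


Suffix: -dom
Example: stardom (star + -dom)
Meaning = state / realm


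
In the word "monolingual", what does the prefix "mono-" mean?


Prefix: mono-
As in: monolingual -> mono- + lingual
Meaning = one


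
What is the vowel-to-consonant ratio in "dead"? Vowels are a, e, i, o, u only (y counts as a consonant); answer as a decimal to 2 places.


Word: "dead"
Vowels (a,e,i,o,u): 2
Consonants: 2
Ratio = 2/2
= 1.00


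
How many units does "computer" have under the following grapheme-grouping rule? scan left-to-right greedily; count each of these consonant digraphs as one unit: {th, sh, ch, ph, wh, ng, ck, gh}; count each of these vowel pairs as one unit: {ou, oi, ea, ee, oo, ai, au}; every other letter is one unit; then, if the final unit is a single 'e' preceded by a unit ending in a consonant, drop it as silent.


Word: "computer" (8 letters)
Left-to-right scan:
  [1] 'c' (letter)
  [2] 'o' (letter)
  [3] 'm' (letter)
  [4] 'p' (letter)
  [5] 'u' (letter)
  [6] 't' (letter)
  [7] 'e' (letter)
  [8] 'r' (letter)
Units from scan: 8
Sound units = 8 units


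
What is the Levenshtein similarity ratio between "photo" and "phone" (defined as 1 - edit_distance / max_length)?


Word 1: "photo" (length 5)
Word 2: "phone" (length 5)
One optimal edit sequence:
  1. keep 'p'
  2. keep 'h'
  3. keep 'o'
  4. substitute 't' -> 'n'  (+1)
  5. substitute 'o' -> 'e'  (+1)
Edit distance = 2
Max length = max(5, 5) = 5
Similarity = 1 - 2/5
= 0.6000


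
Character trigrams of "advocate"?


Word: "advocate" (length 8)
Number of trigrams = 8 - 3 + 1 = 6
  Position 0: "adv"
  Position 1: "dvo"
  Position 2: "voc"
  Position 3: "oca"
  Position 4: "cat"
  Position 5: "ate"
Trigrams = "adv", "dvo", "voc", "oca", "cat", "ate"


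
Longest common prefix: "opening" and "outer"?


Word 1: "opening"
Word 2: "outer"
Comparing from start:
  Pos 0: 'o' == 'o'
  Pos 1: 'p' != 'u' (stop)
LCP = "o" (length 1)


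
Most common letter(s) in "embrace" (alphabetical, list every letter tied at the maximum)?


Word: "embrace"
Letter counts:
  'a': 1
  'b': 1
  'c': 1
  'e': 2
  'm': 1
  'r': 1
Maximum count = 2
Most frequent = 'e' (2 times each)


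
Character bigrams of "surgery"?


Word: "surgery" (length 7)
Number of bigrams = 7 - 2 + 1 = 6
  Position 0: "su"
  Position 1: "ur"
  Position 2: "rg"
  Position 3: "ge"
  Position 4: "er"
  Position 5: "ry"
Bigrams = "su", "ur", "rg", "ge", "er", "ry"


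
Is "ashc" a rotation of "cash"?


Word: "cash", Candidate: "ashc"
Method: check if candidate is substring of word+word
"cashcash" contains "ashc"? Yes
Is rotation = Yes


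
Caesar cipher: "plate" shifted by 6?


Word: "plate"
Shift: 6
Each letter → (letter + shift) mod 26:
  'p' (15) + 6 = 21 → 'v'
  'l' (11) + 6 = 17 → 'r'
  'a' (0) + 6 = 6 → 'g'
  't' (19) + 6 = 25 → 'z'
  'e' (4) + 6 = 10 → 'k'
Result = "vrgzk"


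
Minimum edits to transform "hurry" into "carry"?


Word 1: "hurry" (length 5)
Word 2: "carry" (length 5)
One optimal edit sequence (insert/delete/substitute each cost 1):
  1. substitute 'h' -> 'c'  (+1)
  2. substitute 'u' -> 'a'  (+1)
  3. keep 'r'
  4. keep 'r'
  5. keep 'y'
Total edit operations: 2
Edit distance = 2


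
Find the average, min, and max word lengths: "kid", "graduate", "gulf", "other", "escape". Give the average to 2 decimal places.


Lengths: "kid"=3, "graduate"=8, "gulf"=4, "other"=5, "escape"=6
Sum = 26, Count = 5
Average = 26/5 = 5.20
= avg=5.20, min=3, max=8


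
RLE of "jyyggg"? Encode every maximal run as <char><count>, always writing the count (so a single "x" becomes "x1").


String: "jyyggg"
Scanning for consecutive runs:
  'j' x 1
  'y' x 2
  'g' x 3
RLE = "j1y2g3"


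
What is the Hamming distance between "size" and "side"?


Comparing character by character (same length = 4):
  Pos 0: 's' vs 's' =
  Pos 1: 'i' vs 'i' =
  Pos 2: 'z' vs 'd' !=
  Pos 3: 'e' vs 'e' =
Hamming distance = 1


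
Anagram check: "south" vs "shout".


Word 1: "south" → sorted: hostu
Word 2: "shout" → sorted: hostu
Same letters? hostu == hostu
Anagram = Yes


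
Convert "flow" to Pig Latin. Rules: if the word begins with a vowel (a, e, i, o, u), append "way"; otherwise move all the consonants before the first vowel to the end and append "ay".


Word: "flow"
Starts with consonant(s) → move to end, add 'ay'
Consonant cluster: "fl"
Pig Latin = "owflay"


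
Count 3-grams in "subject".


Word: "subject" (length 7)
Number of 3-grams = length - 3 + 1 = 7 - 3 + 1
= 5


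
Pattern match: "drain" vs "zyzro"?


Pattern of "drain": [0, 1, 2, 3, 4]
Pattern of "zyzro": [0, 1, 0, 2, 3]
Patterns do not match
Same pattern = No


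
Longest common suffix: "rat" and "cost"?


Word 1: "rat"
Word 2: "cost"
Comparing from end:
  Pos -1: 't' == 't'
  Pos -2: 'a' != 's' (stop)
LCS = "t" (length 1)


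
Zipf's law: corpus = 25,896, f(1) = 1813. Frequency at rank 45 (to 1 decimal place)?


Zipf's law: f(r) = f(1) / r
f(1) = 1813
f(45) = 1813 / 45
= 40.3 occurrences


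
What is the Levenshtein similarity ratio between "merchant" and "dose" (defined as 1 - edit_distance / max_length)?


Word 1: "merchant" (length 8)
Word 2: "dose" (length 4)
One optimal edit sequence:
  1. delete 'm'  (+1)
  2. delete 'e'  (+1)
  3. delete 'r'  (+1)
  4. delete 'c'  (+1)
  5. substitute 'h' -> 'd'  (+1)
  6. substitute 'a' -> 'o'  (+1)
  7. substitute 'n' -> 's'  (+1)
  8. substitute 't' -> 'e'  (+1)
Edit distance = 8
Max length = max(8, 4) = 8
Similarity = 1 - 8/8
= 0.0000


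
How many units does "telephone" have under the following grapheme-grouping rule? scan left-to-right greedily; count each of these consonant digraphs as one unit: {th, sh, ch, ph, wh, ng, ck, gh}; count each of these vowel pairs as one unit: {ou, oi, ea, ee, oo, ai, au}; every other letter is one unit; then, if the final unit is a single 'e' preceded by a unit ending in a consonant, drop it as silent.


Word: "telephone" (9 letters)
Left-to-right scan:
  1. 't' (letter)
  2. 'e' (letter)
  3. 'l' (letter)
  4. 'e' (letter)
  5. 'ph' (digraph)
  6. 'o' (letter)
  7. 'n' (letter)
  8. 'e' (letter)
Units from scan: 8
Final unit is 'e' after a consonant -> drop as silent (-1)
Sound units = 7 units


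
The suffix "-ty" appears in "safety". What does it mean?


Suffix: -ty
Example: safety (safe + -ty)
Meaning = quality of


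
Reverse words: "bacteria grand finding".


Original: "bacteria grand finding"
Words (1..n): bacteria | grand | finding
Reversed (n..1): finding | grand | bacteria
Result = "finding grand bacteria"


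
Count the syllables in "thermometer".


Word: "thermometer"
Syllable breakdown: ther / mom / e / ter
Counting: 4 parts
= 4 syllables


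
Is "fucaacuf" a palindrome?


Word: "fucaacuf"
Reversed: "fucaacuf"
Forward == Backward? fucaacuf == fucaacuf
Palindrome = Yes


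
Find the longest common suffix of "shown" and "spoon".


Word 1: "shown"
Word 2: "spoon"
Comparing from end:
  Pos -1: 'n' == 'n'
  Pos -2: 'w' != 'o' (stop)
LCS = "n" (length 1)


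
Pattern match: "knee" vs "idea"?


Pattern of "knee": [0, 1, 2, 2]
Pattern of "idea": [0, 1, 2, 3]
Patterns do not match
Same pattern = No


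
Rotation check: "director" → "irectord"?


Word: "director", Candidate: "irectord"
Method: check if candidate is substring of word+word
"directordirector" contains "irectord"? Yes
Is rotation = Yes


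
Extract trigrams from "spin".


Word: "spin" (length 4)
Number of trigrams = 4 - 3 + 1 = 2
  Position 0: "spi"
  Position 1: "pin"
Trigrams = "spi", "pin"


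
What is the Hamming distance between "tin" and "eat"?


Comparing character by character (same length = 3):
  Pos 0: 't' vs 'e' !=
  Pos 1: 'i' vs 'a' !=
  Pos 2: 'n' vs 't' !=
Hamming distance = 3


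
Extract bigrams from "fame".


Word: "fame" (length 4)
Number of bigrams = 4 - 2 + 1 = 3
  Position 0: "fa"
  Position 1: "am"
  Position 2: "me"
Bigrams = "fa", "am", "me"


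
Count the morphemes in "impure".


Word: "impure"
Morphemes: im- + pure
Each morpheme carries meaning
= 2 morphemes


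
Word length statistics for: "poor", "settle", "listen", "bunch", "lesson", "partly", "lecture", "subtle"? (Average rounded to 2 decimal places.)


Lengths: "poor"=4, "settle"=6, "listen"=6, "bunch"=5, "lesson"=6, "partly"=6, "lecture"=7, "subtle"=6
Sum = 46, Count = 8
Average = 46/8 = 5.75
= avg=5.75, min=4, max=7


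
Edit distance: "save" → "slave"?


Word 1: "save" (length 4)
Word 2: "slave" (length 5)
One optimal edit sequence (insert/delete/substitute each cost 1):
  1. keep 's'
  2. insert 'l'  (+1)
  3. keep 'a'
  4. keep 'v'
  5. keep 'e'
Total edit operations: 1
Edit distance = 1


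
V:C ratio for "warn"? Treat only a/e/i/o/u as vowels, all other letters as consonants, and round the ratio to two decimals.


Word: "warn"
Vowels (a,e,i,o,u): 1
Consonants: 3
Ratio = 1/3
= 0.33


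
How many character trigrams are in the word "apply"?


Word: "apply" (length 5)
Number of 3-grams = length - 3 + 1 = 5 - 3 + 1
= 3


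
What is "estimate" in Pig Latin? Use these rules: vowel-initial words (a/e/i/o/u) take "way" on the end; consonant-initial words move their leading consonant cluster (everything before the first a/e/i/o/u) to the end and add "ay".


Word: "estimate"
Starts with vowel → add 'way'
Pig Latin = "estimateway"


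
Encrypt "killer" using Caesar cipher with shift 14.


Word: "killer"
Shift: 14
Each letter → (letter + shift) mod 26:
  'k' (10) + 14 = 24 → 'y'
  'i' (8) + 14 = 22 → 'w'
  'l' (11) + 14 = 25 → 'z'
  'l' (11) + 14 = 25 → 'z'
  'e' (4) + 14 = 18 → 's'
  'r' (17) + 14 = 5 → 'f'
Result = "ywzzsf"


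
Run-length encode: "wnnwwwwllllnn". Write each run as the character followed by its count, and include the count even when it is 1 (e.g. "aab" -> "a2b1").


String: "wnnwwwwllllnn"
Scanning for consecutive runs:
  'w' x 1
  'n' x 2
  'w' x 4
  'l' x 4
  'n' x 2
RLE = "w1n2w4l4n2"


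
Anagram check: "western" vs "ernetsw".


Word 1: "western" → sorted: eenrstw
Word 2: "ernetsw" → sorted: eenrstw
Same letters? eenrstw == eenrstw
Anagram = Yes


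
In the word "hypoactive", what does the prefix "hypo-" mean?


Prefix: hypo-
As in: hypoactive -> hypo- + active
Meaning = under / below normal


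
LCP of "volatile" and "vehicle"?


Word 1: "volatile"
Word 2: "vehicle"
Comparing from start:
  Pos 0: 'v' == 'v'
  Pos 1: 'o' != 'e' (stop)
LCP = "v" (length 1)


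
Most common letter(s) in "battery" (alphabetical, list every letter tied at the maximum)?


Word: "battery"
Letter counts:
  'a': 1
  'b': 1
  'e': 1
  'r': 1
  't': 2
  'y': 1
Maximum count = 2
Most frequent = 't' (2 times each)


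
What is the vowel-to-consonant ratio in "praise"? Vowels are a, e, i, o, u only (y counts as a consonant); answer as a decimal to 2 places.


Word: "praise"
Vowels (a,e,i,o,u): 3
Consonants: 3
Ratio = 3/3
= 1.00


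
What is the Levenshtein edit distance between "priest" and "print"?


Word 1: "priest" (length 6)
Word 2: "print" (length 5)
One optimal edit sequence (insert/delete/substitute each cost 1):
  1. keep 'p'
  2. keep 'r'
  3. keep 'i'
  4. delete 'e'  (+1)
  5. substitute 's' -> 'n'  (+1)
  6. keep 't'
Total edit operations: 2
Edit distance = 2


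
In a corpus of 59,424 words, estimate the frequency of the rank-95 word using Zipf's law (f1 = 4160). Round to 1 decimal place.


Zipf's law: f(r) = f(1) / r
f(1) = 4160
f(95) = 4160 / 95
= 43.8 occurrences


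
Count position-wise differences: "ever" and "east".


Comparing character by character (same length = 4):
  Pos 0: 'e' vs 'e' =
  Pos 1: 'v' vs 'a' !=
  Pos 2: 'e' vs 's' !=
  Pos 3: 'r' vs 't' !=
Hamming distance = 3


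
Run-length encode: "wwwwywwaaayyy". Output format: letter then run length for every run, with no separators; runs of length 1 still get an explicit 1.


String: "wwwwywwaaayyy"
Scanning for consecutive runs:
  'w' x 4
  'y' x 1
  'w' x 2
  'a' x 3
  'y' x 3
RLE = "w4y1w2a3y3"


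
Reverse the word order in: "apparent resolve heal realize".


Original: "apparent resolve heal realize"
Words (1..n): apparent | resolve | heal | realize
Reversed (n..1): realize | heal | resolve | apparent
Result = "realize heal resolve apparent"


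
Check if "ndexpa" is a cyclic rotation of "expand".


Word: "expand", Candidate: "ndexpa"
Method: check if candidate is substring of word+word
"expandexpand" contains "ndexpa"? Yes
Is rotation = Yes


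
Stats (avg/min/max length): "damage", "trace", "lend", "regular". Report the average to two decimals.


Lengths: "damage"=6, "trace"=5, "lend"=4, "regular"=7
Sum = 22, Count = 4
Average = 22/4 = 5.50
= avg=5.50, min=4, max=7


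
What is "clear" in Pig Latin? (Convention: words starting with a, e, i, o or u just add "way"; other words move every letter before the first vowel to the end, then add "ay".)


Word: "clear"
Starts with consonant(s) → move to end, add 'ay'
Consonant cluster: "cl"
Pig Latin = "earclay"


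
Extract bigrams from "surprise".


Word: "surprise" (length 8)
Number of bigrams = 8 - 2 + 1 = 7
  Position 0: "su"
  Position 1: "ur"
  Position 2: "rp"
  Position 3: "pr"
  Position 4: "ri"
  Position 5: "is"
  Position 6: "se"
Bigrams = "su", "ur", "rp", "pr", "ri", "is", "se"


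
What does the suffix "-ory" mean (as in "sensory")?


Suffix: -ory
Example: sensory (sense + -ory, with a spelling change)
Meaning = relating to / place for


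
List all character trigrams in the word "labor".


Word: "labor" (length 5)
Number of trigrams = 5 - 3 + 1 = 3
  Position 0: "lab"
  Position 1: "abo"
  Position 2: "bor"
Trigrams = "lab", "abo", "bor"


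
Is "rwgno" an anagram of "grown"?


Word 1: "grown" → sorted: gnorw
Word 2: "rwgno" → sorted: gnorw
Same letters? gnorw == gnorw
Anagram = Yes


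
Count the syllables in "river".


Word: "river"
Syllable breakdown: riv | er
Counting: 2 parts
= 2 syllables


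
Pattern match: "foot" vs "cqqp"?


Pattern of "foot": [0, 1, 1, 2]
Pattern of "cqqp": [0, 1, 1, 2]
Patterns match
Same pattern = Yes


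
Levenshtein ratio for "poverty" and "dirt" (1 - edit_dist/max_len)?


Word 1: "poverty" (length 7)
Word 2: "dirt" (length 4)
One optimal edit sequence:
  1. delete 'p'  (+1)
  2. delete 'o'  (+1)
  3. substitute 'v' -> 'd'  (+1)
  4. substitute 'e' -> 'i'  (+1)
  5. keep 'r'
  6. keep 't'
  7. delete 'y'  (+1)
Edit distance = 5
Max length = max(7, 4) = 7
Similarity = 1 - 5/7
= 0.2857


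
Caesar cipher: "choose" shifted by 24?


Word: "choose"
Shift: 24
Each letter → (letter + shift) mod 26:
  'c' (2) + 24 = 0 → 'a'
  'h' (7) + 24 = 5 → 'f'
  'o' (14) + 24 = 12 → 'm'
  'o' (14) + 24 = 12 → 'm'
  's' (18) + 24 = 16 → 'q'
  'e' (4) + 24 = 2 → 'c'
Result = "afmmqc"


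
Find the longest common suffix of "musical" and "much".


Word 1: "musical"
Word 2: "much"
Comparing from end:
  Pos -1: 'l' != 'h' (stop)
LCS = "" (length 0)


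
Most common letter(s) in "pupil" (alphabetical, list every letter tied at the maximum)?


Word: "pupil"
Letter counts:
  'i': 1
  'l': 1
  'p': 2
  'u': 1
Maximum count = 2
Most frequent = 'p' (2 times each)


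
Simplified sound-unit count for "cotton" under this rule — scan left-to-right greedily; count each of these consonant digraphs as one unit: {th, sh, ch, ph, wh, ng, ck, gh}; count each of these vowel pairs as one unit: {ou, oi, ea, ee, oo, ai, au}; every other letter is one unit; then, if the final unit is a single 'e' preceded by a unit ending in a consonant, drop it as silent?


Word: "cotton" (6 letters)
Left-to-right scan:
  (1) 'c' (letter)
  (2) 'o' (letter)
  (3) 't' (letter)
  (4) 't' (letter)
  (5) 'o' (letter)
  (6) 'n' (letter)
Units from scan: 6
Sound units = 6 units


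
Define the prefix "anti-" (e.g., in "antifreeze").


Prefix: anti-
As in: antifreeze -> anti- + freeze
Meaning = against


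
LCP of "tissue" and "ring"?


Word 1: "tissue"
Word 2: "ring"
Comparing from start:
  Pos 0: 't' != 'r' (stop)
LCP = "" (length 0)


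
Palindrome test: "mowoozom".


Word: "mowoozom"
Reversed: "mozoowom"
Forward == Backward? mowoozom != mozoowom
Palindrome = No


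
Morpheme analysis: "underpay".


Word: "underpay"
Morphemes: under- / pay
Each morpheme carries meaning
= 2 morphemes


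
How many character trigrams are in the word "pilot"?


Word: "pilot" (length 5)
Number of 3-grams = length - 3 + 1 = 5 - 3 + 1
= 3


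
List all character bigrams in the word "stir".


Word: "stir" (length 4)
Number of bigrams = 4 - 2 + 1 = 3
  Position 0: "st"
  Position 1: "ti"
  Position 2: "ir"
Bigrams = "st", "ti", "ir"


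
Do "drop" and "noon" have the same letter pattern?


Pattern of "drop": [0, 1, 2, 3]
Pattern of "noon": [0, 1, 1, 0]
Patterns do not match
Same pattern = No


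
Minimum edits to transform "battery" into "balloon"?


Word 1: "battery" (length 7)
Word 2: "balloon" (length 7)
One optimal edit sequence (insert/delete/substitute each cost 1):
  1. keep 'b'
  2. keep 'a'
  3. substitute 't' -> 'l'  (+1)
  4. substitute 't' -> 'l'  (+1)
  5. substitute 'e' -> 'o'  (+1)
  6. substitute 'r' -> 'o'  (+1)
  7. substitute 'y' -> 'n'  (+1)
Total edit operations: 5
Edit distance = 5


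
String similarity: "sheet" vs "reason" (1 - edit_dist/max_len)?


Word 1: "sheet" (length 5)
Word 2: "reason" (length 6)
One optimal edit sequence:
  1. insert 'r'  (+1)
  2. substitute 's' -> 'e'  (+1)
  3. substitute 'h' -> 'a'  (+1)
  4. substitute 'e' -> 's'  (+1)
  5. substitute 'e' -> 'o'  (+1)
  6. substitute 't' -> 'n'  (+1)
Edit distance = 6
Max length = max(5, 6) = 6
Similarity = 1 - 6/6
= 0.0000


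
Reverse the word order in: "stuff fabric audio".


Original: "stuff fabric audio"
Words (1..n): stuff | fabric | audio
Reversed (n..1): audio | fabric | stuff
Result = "audio fabric stuff"


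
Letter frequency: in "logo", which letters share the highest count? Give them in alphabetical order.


Word: "logo"
Letter counts:
  'g': 1
  'l': 1
  'o': 2
Maximum count = 2
Most frequent = 'o' (2 times each)


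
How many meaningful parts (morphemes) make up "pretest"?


Word: "pretest"
Morphemes: pre- / test
Each morpheme carries meaning
= 2 morphemes


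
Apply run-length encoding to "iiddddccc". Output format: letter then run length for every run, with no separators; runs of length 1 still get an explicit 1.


String: "iiddddccc"
Scanning for consecutive runs:
  'i' x 2
  'd' x 4
  'c' x 3
RLE = "i2d4c3"


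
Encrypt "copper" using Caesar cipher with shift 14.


Word: "copper"
Shift: 14
Each letter → (letter + shift) mod 26:
  'c' (2) + 14 = 16 → 'q'
  'o' (14) + 14 = 2 → 'c'
  'p' (15) + 14 = 3 → 'd'
  'p' (15) + 14 = 3 → 'd'
  'e' (4) + 14 = 18 → 's'
  'r' (17) + 14 = 5 → 'f'
Result = "qcddsf"


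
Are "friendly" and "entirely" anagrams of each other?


Word 1: "friendly" → sorted: defilnry
Word 2: "entirely" → sorted: eeilnrty
Same letters? defilnry != eeilnrty
Anagram = No


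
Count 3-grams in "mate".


Word: "mate" (length 4)
Number of 3-grams = length - 3 + 1 = 4 - 3 + 1
= 2


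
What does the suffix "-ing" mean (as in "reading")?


Suffix: -ing
Example: reading (read + -ing)
Meaning = present participle


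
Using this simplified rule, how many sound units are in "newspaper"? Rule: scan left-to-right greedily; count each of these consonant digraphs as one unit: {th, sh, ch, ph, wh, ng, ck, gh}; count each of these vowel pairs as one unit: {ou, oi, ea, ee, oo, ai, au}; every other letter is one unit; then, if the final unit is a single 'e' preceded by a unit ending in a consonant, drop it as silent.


Word: "newspaper" (9 letters)
Left-to-right scan:
  (1) 'n' (letter)
  (2) 'e' (letter)
  (3) 'w' (letter)
  (4) 's' (letter)
  (5) 'p' (letter)
  (6) 'a' (letter)
  (7) 'p' (letter)
  (8) 'e' (letter)
  (9) 'r' (letter)
Units from scan: 9
Sound units = 9 units


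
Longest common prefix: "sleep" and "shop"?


Word 1: "sleep"
Word 2: "shop"
Comparing from start:
  Pos 0: 's' == 's'
  Pos 1: 'l' != 'h' (stop)
LCP = "s" (length 1)


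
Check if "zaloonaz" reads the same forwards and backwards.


Word: "zaloonaz"
Reversed: "zanoolaz"
Forward == Backward? zaloonaz != zanoolaz
Palindrome = No


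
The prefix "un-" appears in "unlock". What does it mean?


Prefix: un-
Example: unlock = un- + lock
Meaning = not / reverse


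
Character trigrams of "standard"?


Word: "standard" (length 8)
Number of trigrams = 8 - 3 + 1 = 6
  Position 0: "sta"
  Position 1: "tan"
  Position 2: "and"
  Position 3: "nda"
  Position 4: "dar"
  Position 5: "ard"
Trigrams = "sta", "tan", "and", "nda", "dar", "ard"


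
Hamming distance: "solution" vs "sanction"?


Comparing character by character (same length = 8):
  Pos 0: 's' vs 's' =
  Pos 1: 'o' vs 'a' !=
  Pos 2: 'l' vs 'n' !=
  Pos 3: 'u' vs 'c' !=
  Pos 4: 't' vs 't' =
  Pos 5: 'i' vs 'i' =
  Pos 6: 'o' vs 'o' =
  Pos 7: 'n' vs 'n' =
Hamming distance = 3


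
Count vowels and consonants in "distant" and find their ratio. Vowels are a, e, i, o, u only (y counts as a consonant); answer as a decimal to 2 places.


Word: "distant"
Vowels (a,e,i,o,u): 2
Consonants: 5
Ratio = 2/5
= 0.40


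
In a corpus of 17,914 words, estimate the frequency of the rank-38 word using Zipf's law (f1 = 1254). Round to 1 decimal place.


Zipf's law: f(r) = f(1) / r
f(1) = 1254
f(38) = 1254 / 38
= 33.0 occurrences


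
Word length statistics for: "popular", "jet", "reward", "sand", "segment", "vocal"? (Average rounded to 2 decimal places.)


Lengths: "popular"=7, "jet"=3, "reward"=6, "sand"=4, "segment"=7, "vocal"=5
Sum = 32, Count = 6
Average = 32/6 = 5.33
= avg=5.33, min=3, max=7


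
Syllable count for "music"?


Word: "music"
Syllable breakdown: mu-sic
Counting: 2 parts
= 2 syllables


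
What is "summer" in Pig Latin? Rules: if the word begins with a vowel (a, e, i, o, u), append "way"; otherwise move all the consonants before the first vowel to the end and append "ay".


Word: "summer"
Starts with consonant(s) → move to end, add 'ay'
Consonant cluster: "s"
Pig Latin = "ummersay"


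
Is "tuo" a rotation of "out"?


Word: "out", Candidate: "tuo"
Method: check if candidate is substring of word+word
"outout" contains "tuo"? No
Is rotation = No


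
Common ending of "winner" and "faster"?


Word 1: "winner"
Word 2: "faster"
Comparing from end:
  Pos -1: 'r' == 'r'
  Pos -2: 'e' == 'e'
  Pos -3: 'n' != 't' (stop)
LCS = "er" (length 2)


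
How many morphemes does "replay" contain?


Word: "replay"
Morphemes: re- | play
Each morpheme carries meaning
= 2 morphemes


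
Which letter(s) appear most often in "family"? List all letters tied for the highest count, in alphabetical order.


Word: "family"
Letter counts:
  'a': 1
  'f': 1
  'i': 1
  'l': 1
  'm': 1
  'y': 1
Maximum count = 1
Most frequent = 'a', 'f', 'i', 'l', 'm', 'y' (1 time each)


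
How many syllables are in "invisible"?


Word: "invisible"
Syllable breakdown: in / vis / i / ble
Counting: 4 parts
= 4 syllables


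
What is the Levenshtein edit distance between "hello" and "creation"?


Word 1: "hello" (length 5)
Word 2: "creation" (length 8)
One optimal edit sequence (insert/delete/substitute each cost 1):
  1. insert 'c'  (+1)
  2. substitute 'h' -> 'r'  (+1)
  3. keep 'e'
  4. insert 'a'  (+1)
  5. substitute 'l' -> 't'  (+1)
  6. substitute 'l' -> 'i'  (+1)
  7. keep 'o'
  8. insert 'n'  (+1)
Total edit operations: 6
Edit distance = 6


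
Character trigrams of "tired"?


Word: "tired" (length 5)
Number of trigrams = 5 - 3 + 1 = 3
  Position 0: "tir"
  Position 1: "ire"
  Position 2: "red"
Trigrams = "tir", "ire", "red"


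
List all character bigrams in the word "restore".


Word: "restore" (length 7)
Number of bigrams = 7 - 2 + 1 = 6
  Position 0: "re"
  Position 1: "es"
  Position 2: "st"
  Position 3: "to"
  Position 4: "or"
  Position 5: "re"
Bigrams = "re", "es", "st", "to", "or", "re"


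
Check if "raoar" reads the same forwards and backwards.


Word: "raoar"
Reversed: "raoar"
Forward == Backward? raoar == raoar
Palindrome = Yes


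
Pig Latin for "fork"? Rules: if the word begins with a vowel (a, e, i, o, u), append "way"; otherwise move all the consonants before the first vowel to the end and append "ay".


Word: "fork"
Starts with consonant(s) → move to end, add 'ay'
Consonant cluster: "f"
Pig Latin = "orkfay"


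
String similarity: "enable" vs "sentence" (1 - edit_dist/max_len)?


Word 1: "enable" (length 6)
Word 2: "sentence" (length 8)
One optimal edit sequence:
  1. insert 's'  (+1)
  2. keep 'e'
  3. keep 'n'
  4. insert 't'  (+1)
  5. substitute 'a' -> 'e'  (+1)
  6. substitute 'b' -> 'n'  (+1)
  7. substitute 'l' -> 'c'  (+1)
  8. keep 'e'
Edit distance = 5
Max length = max(6, 8) = 8
Similarity = 1 - 5/8
= 0.3750


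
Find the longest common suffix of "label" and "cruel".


Word 1: "label"
Word 2: "cruel"
Comparing from end:
  Pos -1: 'l' == 'l'
  Pos -2: 'e' == 'e'
  Pos -3: 'b' != 'u' (stop)
LCS = "el" (length 2)


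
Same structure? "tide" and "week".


Pattern of "tide": [0, 1, 2, 3]
Pattern of "week": [0, 1, 1, 2]
Patterns do not match
Same pattern = No


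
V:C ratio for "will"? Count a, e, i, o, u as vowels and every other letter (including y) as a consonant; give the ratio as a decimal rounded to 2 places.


Word: "will"
Vowels (a,e,i,o,u): 1
Consonants: 3
Ratio = 1/3
= 0.33


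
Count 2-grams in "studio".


Word: "studio" (length 6)
Number of 2-grams = length - 2 + 1 = 6 - 2 + 1
= 5


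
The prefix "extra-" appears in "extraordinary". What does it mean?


Prefix: extra-
Example: extraordinary = extra- + ordinary
Meaning = beyond


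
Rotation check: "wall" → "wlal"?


Word: "wall", Candidate: "wlal"
Method: check if candidate is substring of word+word
"wallwall" contains "wlal"? No
Is rotation = No


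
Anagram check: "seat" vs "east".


Word 1: "seat" → sorted: aest
Word 2: "east" → sorted: aest
Same letters? aest == aest
Anagram = Yes


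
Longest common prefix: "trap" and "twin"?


Word 1: "trap"
Word 2: "twin"
Comparing from start:
  Pos 0: 't' == 't'
  Pos 1: 'r' != 'w' (stop)
LCP = "t" (length 1)


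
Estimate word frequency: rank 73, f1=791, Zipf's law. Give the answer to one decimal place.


Zipf's law: f(r) = f(1) / r
f(1) = 791
f(73) = 791 / 73
= 10.8 occurrences


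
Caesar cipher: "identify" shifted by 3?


Word: "identify"
Shift: 3
Each letter → (letter + shift) mod 26:
  'i' (8) + 3 = 11 → 'l'
  'd' (3) + 3 = 6 → 'g'
  'e' (4) + 3 = 7 → 'h'
  'n' (13) + 3 = 16 → 'q'
  't' (19) + 3 = 22 → 'w'
  'i' (8) + 3 = 11 → 'l'
  'f' (5) + 3 = 8 → 'i'
  'y' (24) + 3 = 1 → 'b'
Result = "lghqwlib"


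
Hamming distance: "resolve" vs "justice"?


Comparing character by character (same length = 7):
  Pos 0: 'r' vs 'j' !=
  Pos 1: 'e' vs 'u' !=
  Pos 2: 's' vs 's' =
  Pos 3: 'o' vs 't' !=
  Pos 4: 'l' vs 'i' !=
  Pos 5: 'v' vs 'c' !=
  Pos 6: 'e' vs 'e' =
Hamming distance = 5


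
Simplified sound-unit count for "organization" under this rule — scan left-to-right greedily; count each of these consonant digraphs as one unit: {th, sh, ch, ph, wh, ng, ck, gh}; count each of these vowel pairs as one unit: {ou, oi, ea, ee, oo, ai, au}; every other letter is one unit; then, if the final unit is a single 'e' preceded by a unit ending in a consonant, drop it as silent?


Word: "organization" (12 letters)
Left-to-right scan:
  [1] 'o' (letter)
  [2] 'r' (letter)
  [3] 'g' (letter)
  [4] 'a' (letter)
  [5] 'n' (letter)
  [6] 'i' (letter)
  [7] 'z' (letter)
  [8] 'a' (letter)
  [9] 't' (letter)
  [10] 'i' (letter)
  [11] 'o' (letter)
  [12] 'n' (letter)
Units from scan: 12
Sound units = 12 units


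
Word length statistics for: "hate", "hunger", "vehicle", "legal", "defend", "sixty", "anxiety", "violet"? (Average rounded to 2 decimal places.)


Lengths: "hate"=4, "hunger"=6, "vehicle"=7, "legal"=5, "defend"=6, "sixty"=5, "anxiety"=7, "violet"=6
Sum = 46, Count = 8
Average = 46/8 = 5.75
= avg=5.75, min=4, max=7


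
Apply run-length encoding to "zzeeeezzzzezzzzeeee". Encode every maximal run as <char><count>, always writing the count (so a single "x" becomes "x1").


String: "zzeeeezzzzezzzzeeee"
Scanning for consecutive runs:
  'z' x 2
  'e' x 4
  'z' x 4
  'e' x 1
  'z' x 4
  'e' x 4
RLE = "z2e4z4e1z4e4"


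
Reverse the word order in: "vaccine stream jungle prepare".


Original: "vaccine stream jungle prepare"
Words (1..n): vaccine | stream | jungle | prepare
Reversed (n..1): prepare | jungle | stream | vaccine
Result = "prepare jungle stream vaccine"


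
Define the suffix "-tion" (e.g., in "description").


Suffix: -tion
As in: description -> describe + -tion, with a spelling change
Meaning = act or process


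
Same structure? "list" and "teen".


Pattern of "list": [0, 1, 2, 3]
Pattern of "teen": [0, 1, 1, 2]
Patterns do not match
Same pattern = No


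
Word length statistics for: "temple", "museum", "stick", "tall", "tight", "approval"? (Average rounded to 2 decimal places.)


Lengths: "temple"=6, "museum"=6, "stick"=5, "tall"=4, "tight"=5, "approval"=8
Sum = 34, Count = 6
Average = 34/6 = 5.67
= avg=5.67, min=4, max=8


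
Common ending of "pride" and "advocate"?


Word 1: "pride"
Word 2: "advocate"
Comparing from end:
  Pos -1: 'e' == 'e'
  Pos -2: 'd' != 't' (stop)
LCS = "e" (length 1)


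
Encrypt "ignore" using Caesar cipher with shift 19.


Word: "ignore"
Shift: 19
Each letter → (letter + shift) mod 26:
  'i' (8) + 19 = 1 → 'b'
  'g' (6) + 19 = 25 → 'z'
  'n' (13) + 19 = 6 → 'g'
  'o' (14) + 19 = 7 → 'h'
  'r' (17) + 19 = 10 → 'k'
  'e' (4) + 19 = 23 → 'x'
Result = "bzghkx"


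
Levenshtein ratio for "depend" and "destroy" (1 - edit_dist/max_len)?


Word 1: "depend" (length 6)
Word 2: "destroy" (length 7)
One optimal edit sequence:
  1. keep 'd'
  2. keep 'e'
  3. insert 's'  (+1)
  4. substitute 'p' -> 't'  (+1)
  5. substitute 'e' -> 'r'  (+1)
  6. substitute 'n' -> 'o'  (+1)
  7. substitute 'd' -> 'y'  (+1)
Edit distance = 5
Max length = max(6, 7) = 7
Similarity = 1 - 5/7
= 0.2857


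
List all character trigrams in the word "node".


Word: "node" (length 4)
Number of trigrams = 4 - 3 + 1 = 2
  Position 0: "nod"
  Position 1: "ode"
Trigrams = "nod", "ode"


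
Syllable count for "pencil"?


Word: "pencil"
Syllable breakdown: pen / cil
Counting: 2 parts
= 2 syllables


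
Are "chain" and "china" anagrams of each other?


Word 1: "chain" → sorted: achin
Word 2: "china" → sorted: achin
Same letters? achin == achin
Anagram = Yes


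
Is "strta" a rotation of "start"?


Word: "start", Candidate: "strta"
Method: check if candidate is substring of word+word
"startstart" contains "strta"? No
Is rotation = No


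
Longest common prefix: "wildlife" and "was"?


Word 1: "wildlife"
Word 2: "was"
Comparing from start:
  Pos 0: 'w' == 'w'
  Pos 1: 'i' != 'a' (stop)
LCP = "w" (length 1)


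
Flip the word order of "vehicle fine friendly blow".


Original: "vehicle fine friendly blow"
Words (1..n): vehicle | fine | friendly | blow
Reversed (n..1): blow | friendly | fine | vehicle
Result = "blow friendly fine vehicle"


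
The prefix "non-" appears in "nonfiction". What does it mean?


Prefix: non-
Example: nonfiction (non- + fiction)
Meaning = not


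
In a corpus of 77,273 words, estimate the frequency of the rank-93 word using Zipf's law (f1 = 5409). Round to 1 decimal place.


Zipf's law: f(r) = f(1) / r
f(1) = 5409
f(93) = 5409 / 93
= 58.2 occurrences


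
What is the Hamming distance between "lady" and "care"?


Comparing character by character (same length = 4):
  Pos 0: 'l' vs 'c' !=
  Pos 1: 'a' vs 'a' =
  Pos 2: 'd' vs 'r' !=
  Pos 3: 'y' vs 'e' !=
Hamming distance = 3


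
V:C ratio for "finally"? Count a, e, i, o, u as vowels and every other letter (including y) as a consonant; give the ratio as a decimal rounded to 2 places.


Word: "finally"
Vowels (a,e,i,o,u): 2
Consonants: 5
Ratio = 2/5
= 0.40


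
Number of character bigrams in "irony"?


Word: "irony" (length 5)
Number of 2-grams = length - 2 + 1 = 5 - 2 + 1
= 4


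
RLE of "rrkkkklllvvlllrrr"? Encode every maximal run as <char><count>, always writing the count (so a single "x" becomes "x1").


String: "rrkkkklllvvlllrrr"
Scanning for consecutive runs:
  'r' x 2
  'k' x 4
  'l' x 3
  'v' x 2
  'l' x 3
  'r' x 3
RLE = "r2k4l3v2l3r3"


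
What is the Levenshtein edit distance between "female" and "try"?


Word 1: "female" (length 6)
Word 2: "try" (length 3)
One optimal edit sequence (insert/delete/substitute each cost 1):
  1. delete 'f'  (+1)
  2. delete 'e'  (+1)
  3. delete 'm'  (+1)
  4. substitute 'a' -> 't'  (+1)
  5. substitute 'l' -> 'r'  (+1)
  6. substitute 'e' -> 'y'  (+1)
Total edit operations: 6
Edit distance = 6


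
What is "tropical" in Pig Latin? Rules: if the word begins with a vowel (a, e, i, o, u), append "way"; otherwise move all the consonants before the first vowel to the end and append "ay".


Word: "tropical"
Starts with consonant(s) → move to end, add 'ay'
Consonant cluster: "tr"
Pig Latin = "opicaltray"


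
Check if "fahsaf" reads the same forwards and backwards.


Word: "fahsaf"
Reversed: "fashaf"
Forward == Backward? fahsaf != fashaf
Palindrome = No


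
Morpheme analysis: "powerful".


Word: "powerful"
Morphemes: power | -ful
Each morpheme carries meaning
= 2 morphemes


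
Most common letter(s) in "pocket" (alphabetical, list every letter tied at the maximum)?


Word: "pocket"
Letter counts:
  'c': 1
  'e': 1
  'k': 1
  'o': 1
  'p': 1
  't': 1
Maximum count = 1
Most frequent = 'c', 'e', 'k', 'o', 'p', 't' (1 time each)


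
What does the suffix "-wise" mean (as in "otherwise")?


Suffix: -wise
As in: otherwise -> other + -wise
Meaning = in the manner of


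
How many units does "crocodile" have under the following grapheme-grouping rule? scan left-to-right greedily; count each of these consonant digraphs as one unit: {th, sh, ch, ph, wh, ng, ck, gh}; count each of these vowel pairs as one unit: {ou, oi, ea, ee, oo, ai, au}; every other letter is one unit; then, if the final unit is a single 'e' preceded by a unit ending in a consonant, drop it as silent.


Word: "crocodile" (9 letters)
Left-to-right scan:
  [1] 'c' (letter)
  [2] 'r' (letter)
  [3] 'o' (letter)
  [4] 'c' (letter)
  [5] 'o' (letter)
  [6] 'd' (letter)
  [7] 'i' (letter)
  [8] 'l' (letter)
  [9] 'e' (letter)
Units from scan: 9
Final unit is 'e' after a consonant -> drop as silent (-1)
Sound units = 8 units


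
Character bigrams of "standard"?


Word: "standard" (length 8)
Number of bigrams = 8 - 2 + 1 = 7
  Position 0: "st"
  Position 1: "ta"
  Position 2: "an"
  Position 3: "nd"
  Position 4: "da"
  Position 5: "ar"
  Position 6: "rd"
Bigrams = "st", "ta", "an", "nd", "da", "ar", "rd"


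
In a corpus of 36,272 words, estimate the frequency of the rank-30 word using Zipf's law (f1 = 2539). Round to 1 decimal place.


Zipf's law: f(r) = f(1) / r
f(1) = 2539
f(30) = 2539 / 30
= 84.6 occurrences


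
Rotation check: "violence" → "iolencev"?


Word: "violence", Candidate: "iolencev"
Method: check if candidate is substring of word+word
"violenceviolence" contains "iolencev"? Yes
Is rotation = Yes


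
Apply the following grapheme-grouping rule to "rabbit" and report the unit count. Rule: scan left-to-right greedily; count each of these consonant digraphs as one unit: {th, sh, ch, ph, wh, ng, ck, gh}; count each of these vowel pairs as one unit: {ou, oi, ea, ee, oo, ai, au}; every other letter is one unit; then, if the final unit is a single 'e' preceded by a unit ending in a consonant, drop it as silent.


Word: "rabbit" (6 letters)
Left-to-right scan:
  (1) 'r' (letter)
  (2) 'a' (letter)
  (3) 'b' (letter)
  (4) 'b' (letter)
  (5) 'i' (letter)
  (6) 't' (letter)
Units from scan: 6
Sound units = 6 units
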